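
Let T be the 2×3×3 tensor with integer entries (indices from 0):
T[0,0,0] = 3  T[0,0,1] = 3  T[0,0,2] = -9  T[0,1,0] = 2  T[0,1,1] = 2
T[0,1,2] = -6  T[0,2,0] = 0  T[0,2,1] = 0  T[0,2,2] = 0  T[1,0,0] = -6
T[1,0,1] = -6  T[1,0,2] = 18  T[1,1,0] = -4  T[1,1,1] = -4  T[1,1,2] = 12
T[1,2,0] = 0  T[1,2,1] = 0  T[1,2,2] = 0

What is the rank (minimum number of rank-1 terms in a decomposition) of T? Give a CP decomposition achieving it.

rank(T) = 1

Lower bound: T ≠ 0 (e.g. T[0,0,0] = 3), so rank(T) ≥ 1.
Upper bound: the mode-1 fibre T[:,0,0] = [3, -6] gives a = (1, -2) (primitive direction); the mode-2 fibre T[0,:,0] = [3, 2, 0] gives b = (3, 2, 0); then c[k] = T[0,0,k] / (a[0]·b[0]) = [3, 3, -9] / 3 = (1, 1, -3).
Expanding (1, -2) ⊗ (3, 2, 0) ⊗ (1, 1, -3) reproduces all 18 entries of T, so T = (1, -2) ⊗ (3, 2, 0) ⊗ (1, 1, -3) and rank(T) ≤ 1.
These bounds meet, so rank(T) = 1.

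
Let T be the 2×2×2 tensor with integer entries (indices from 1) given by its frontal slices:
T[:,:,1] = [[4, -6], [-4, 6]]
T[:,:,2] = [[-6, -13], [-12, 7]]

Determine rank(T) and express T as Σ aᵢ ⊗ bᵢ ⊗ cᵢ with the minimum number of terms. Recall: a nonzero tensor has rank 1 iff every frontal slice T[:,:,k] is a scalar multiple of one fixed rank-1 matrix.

rank(T) = 2

Lower bound: in the mode-3 unfolding of T (rows indexed by k, columns by (i,j)) the 2×2 minor on rows k ∈ {1, 2}, columns (i,j) ∈ {(1,1), (1,2)} is det [[4, -6], [-6, -13]] = -88 ≠ 0, so that unfolding has rank ≥ 2 and hence rank(T) ≥ 2 (CP rank is at least every unfolding rank, though it can be larger).
Upper bound: with S_k = T[:,:,k], the two rank-1 terms a₁b₁ᵀ, a₂b₂ᵀ are the rank-1 members of the pencil x·S₁ + y·S₂.
det(x·S₁ + y·S₂) is −132·xy − 198·y² = (-66)·(2·x + 3·y)(y), vanishing at (x:y) = (3:-2) and (1:0).
M₁ = 3·S₁ − 2·S₂ = [[24, 8], [12, 4]] = 4·[2, 1][3, 1]ᵀ and M₂ = S₁ = [[4, -6], [-4, 6]] = 2·[1, -1][2, -3]ᵀ, so take a₁ = [2, 1], b₁ = [3, 1], a₂ = [1, -1], b₂ = [2, -3].
Each slice is an integer combination of E₁ = a₁b₁ᵀ and E₂ = a₂b₂ᵀ: S₁ = 2·E₂, S₂ = −2·E₁ + 3·E₂; reading off coefficients, c₁ = [0, -2] and c₂ = [2, 3].
Hence T = [2, 1] ⊗ [3, 1] ⊗ [0, -2] + [1, -1] ⊗ [2, -3] ⊗ [2, 3], so rank(T) ≤ 2.
These bounds meet, so rank(T) = 2.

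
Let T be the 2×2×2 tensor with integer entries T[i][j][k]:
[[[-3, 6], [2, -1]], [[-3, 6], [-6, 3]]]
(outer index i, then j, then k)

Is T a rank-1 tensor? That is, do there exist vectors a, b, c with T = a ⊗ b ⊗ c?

No

The mode-3 unfolding of T (rows indexed by k, columns by (i,j) = (0,0), (0,1), (1,0), (1,1)) is [[-3, 2, -3, -6], [6, -1, 6, 3]].
There the 2×2 minor on rows k ∈ {0, 1}, columns (i,j) ∈ {(0,0), (0,1)} is det [[-3, 2], [6, -1]] = -9 ≠ 0, so this unfolding has rank ≥ 2; CP rank is at least every unfolding rank, so rank(T) ≥ 2.
In particular rank(T) ≥ 2 > 1, so T is not rank-1.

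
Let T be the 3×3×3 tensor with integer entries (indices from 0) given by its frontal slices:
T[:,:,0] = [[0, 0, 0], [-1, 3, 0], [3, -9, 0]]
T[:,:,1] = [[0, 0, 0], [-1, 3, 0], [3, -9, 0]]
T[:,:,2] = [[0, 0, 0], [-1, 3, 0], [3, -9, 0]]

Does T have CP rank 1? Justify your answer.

The mode-1 fibre T[:,0,0] = [0, -1, 3] gives a = [0, 1, -3] (primitive direction); the mode-2 fibre T[1,:,0] = [-1, 3, 0] gives b = [1, -3, 0]; then c[k] = T[1,0,k] / (a[1]·b[0]) = [-1, -1, -1] / 1 = [-1, -1, -1].
Expanding [0, 1, -3] (x) [1, -3, 0] (x) [-1, -1, -1] reproduces all 27 entries of T, so T = [0, 1, -3] (x) [1, -3, 0] (x) [-1, -1, -1] and rank(T) ≤ 1.
Equivalently every frontal slice T[:,:,k] is c[k] times the rank-1 matrix [0, 1, -3] (x) [1, -3, 0]. So T has rank 1 (it is nonzero).

Yes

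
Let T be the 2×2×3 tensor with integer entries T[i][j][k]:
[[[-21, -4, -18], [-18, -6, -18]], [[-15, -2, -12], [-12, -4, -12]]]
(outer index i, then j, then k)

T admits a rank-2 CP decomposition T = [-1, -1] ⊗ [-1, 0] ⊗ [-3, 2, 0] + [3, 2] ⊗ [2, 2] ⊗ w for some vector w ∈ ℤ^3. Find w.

Subtract the known terms from T to get the rank-1 residual R = [3, 2] ⊗ [2, 2] ⊗ w, so R[i,j,k] = a[i]·b[j]·w[k]. Pick indices with nonzero a[0]·b[0] = (3)·(2) = 6. Only the fibre through (0,0,·) is needed: R[0,0,:] = T[0,0,:] − Σₗ aₗ[0]bₗ[0]cₗ = [-21, -4, -18] − (-1)·(-1)·[-3, 2, 0] = [-18, -6, -18]. Then w[k] = R[0,0,k] / 6 for each k, giving w = [-18, -6, -18] / 6 = [-3, -1, -3].

w = [-3, -1, -3]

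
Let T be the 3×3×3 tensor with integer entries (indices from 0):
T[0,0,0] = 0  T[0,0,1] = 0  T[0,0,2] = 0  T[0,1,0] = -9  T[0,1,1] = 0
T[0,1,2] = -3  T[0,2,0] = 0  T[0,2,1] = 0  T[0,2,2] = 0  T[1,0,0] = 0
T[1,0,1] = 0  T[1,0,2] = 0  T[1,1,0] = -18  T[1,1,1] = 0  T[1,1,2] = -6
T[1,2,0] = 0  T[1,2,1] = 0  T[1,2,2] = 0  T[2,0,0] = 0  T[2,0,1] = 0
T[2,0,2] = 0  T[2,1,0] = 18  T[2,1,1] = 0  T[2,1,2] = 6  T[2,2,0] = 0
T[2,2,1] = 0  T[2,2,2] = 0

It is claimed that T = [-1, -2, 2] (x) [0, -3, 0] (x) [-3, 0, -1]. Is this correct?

Reconstruct entrywise from the claimed factors. For example, T[0,0,2] = 0 and Σₗ aₗ[0]bₗ[0]cₗ[2] = (-1)·(0)·(-1) = 0; checking all 27 entries, every one matches. The claim holds.

Yes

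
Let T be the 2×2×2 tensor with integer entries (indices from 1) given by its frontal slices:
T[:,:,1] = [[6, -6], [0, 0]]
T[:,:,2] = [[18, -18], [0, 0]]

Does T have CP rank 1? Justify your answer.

Yes

If T = a ⊗ b ⊗ c then every fibre of T is a multiple of the corresponding factor, so read the factors off the fibres through the nonzero entry T[1,1,1] = 6.
The mode-1 fibre T[:,1,1] = [6, 0] gives a = [1, 0] (primitive direction); the mode-2 fibre T[1,:,1] = [6, -6] gives b = [1, -1]; then c[k] = T[1,1,k] / (a[1]·b[1]) = [6, 18] / 1 = [6, 18].
Expanding [1, 0] ⊗ [1, -1] ⊗ [6, 18] reproduces all 8 entries of T, so T = [1, 0] ⊗ [1, -1] ⊗ [6, 18] and rank(T) ≤ 1.
Equivalently every frontal slice T[:,:,k] is c[k] times the rank-1 matrix [1, 0] ⊗ [1, -1]. So T has rank 1 (it is nonzero).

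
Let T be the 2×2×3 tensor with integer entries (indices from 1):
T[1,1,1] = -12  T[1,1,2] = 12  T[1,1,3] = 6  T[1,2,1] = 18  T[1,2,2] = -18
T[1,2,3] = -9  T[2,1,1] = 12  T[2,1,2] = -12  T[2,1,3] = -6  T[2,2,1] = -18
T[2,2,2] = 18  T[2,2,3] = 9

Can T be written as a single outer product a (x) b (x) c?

Yes

If T = a (x) b (x) c then every fibre of T is a multiple of the corresponding factor, so read the factors off the fibres through the nonzero entry T[1,1,1] = -12.
The mode-1 fibre T[:,1,1] = [-12, 12] gives a = [1, -1] (primitive direction); the mode-2 fibre T[1,:,1] = [-12, 18] gives b = [2, -3]; then c[k] = T[1,1,k] / (a[1]·b[1]) = [-12, 12, 6] / 2 = [-6, 6, 3].
Expanding [1, -1] (x) [2, -3] (x) [-6, 6, 3] reproduces all 12 entries of T, so T = [1, -1] (x) [2, -3] (x) [-6, 6, 3] and rank(T) ≤ 1.
Equivalently every frontal slice T[:,:,k] is c[k] times the rank-1 matrix [1, -1] (x) [2, -3]. So T has rank 1 (it is nonzero).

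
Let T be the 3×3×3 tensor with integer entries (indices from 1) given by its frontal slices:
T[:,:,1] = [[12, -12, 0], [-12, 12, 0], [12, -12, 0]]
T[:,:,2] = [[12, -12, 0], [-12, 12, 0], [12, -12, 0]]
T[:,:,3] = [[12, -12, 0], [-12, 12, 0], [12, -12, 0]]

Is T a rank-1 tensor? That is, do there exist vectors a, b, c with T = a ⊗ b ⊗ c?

The mode-1 fibre T[:,1,1] = [12, -12, 12] gives a = [1, -1, 1] (primitive direction); the mode-2 fibre T[1,:,1] = [12, -12, 0] gives b = [1, -1, 0]; then c[k] = T[1,1,k] / (a[1]·b[1]) = [12, 12, 12] / 1 = [12, 12, 12].
Expanding [1, -1, 1] ⊗ [1, -1, 0] ⊗ [12, 12, 12] reproduces all 27 entries of T, so T = [1, -1, 1] ⊗ [1, -1, 0] ⊗ [12, 12, 12] and rank(T) ≤ 1.
Equivalently every frontal slice T[:,:,k] is c[k] times the rank-1 matrix [1, -1, 1] ⊗ [1, -1, 0]. So T has rank 1 (it is nonzero).

Yes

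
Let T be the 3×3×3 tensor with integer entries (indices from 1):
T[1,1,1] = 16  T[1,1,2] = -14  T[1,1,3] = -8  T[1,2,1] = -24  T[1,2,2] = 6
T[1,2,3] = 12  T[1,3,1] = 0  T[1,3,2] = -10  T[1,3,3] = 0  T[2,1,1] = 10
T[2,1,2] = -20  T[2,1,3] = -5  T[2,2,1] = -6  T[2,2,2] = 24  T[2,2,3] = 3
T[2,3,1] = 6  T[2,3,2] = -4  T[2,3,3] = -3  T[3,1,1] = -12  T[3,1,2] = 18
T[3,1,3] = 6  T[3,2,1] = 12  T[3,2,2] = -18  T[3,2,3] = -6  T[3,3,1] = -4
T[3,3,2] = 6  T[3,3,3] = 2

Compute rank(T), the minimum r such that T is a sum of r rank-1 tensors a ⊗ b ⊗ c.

2

Lower bound: in the mode-1 unfolding of T (rows indexed by i, columns by (j,k)) the 2×2 minor on rows i ∈ {1, 2}, columns (j,k) ∈ {(1,1), (1,2)} is det [[16, -14], [10, -20]] = -180 ≠ 0, so that unfolding has rank ≥ 2 and hence rank(T) ≥ 2 (CP rank is at least every unfolding rank, though it can be larger).
Upper bound: with S_k = T[:,:,k], the two rank-1 terms a₁b₁ᵀ, a₂b₂ᵀ are the rank-1 members of the pencil x·S₁ + y·S₂.
The 2×2 minor of x·S₁ + y·S₂ on rows {1,2}, columns {1,2} is 144·x² − 72·xy − 216·y² = 72·(2·x − 3·y)(x + y), vanishing at (x:y) = (3:2) and (1:-1).
M₁ = 3·S₁ + 2·S₂ = [[20, -60, -20], [-10, 30, 10], [0, 0, 0]] = 10·[2, -1, 0][1, -3, -1]ᵀ and M₂ = S₁ − S₂ = [[30, -30, 10], [30, -30, 10], [-30, 30, -10]] = 10·[1, 1, -1][3, -3, 1]ᵀ, so take a₁ = [2, -1, 0], b₁ = [1, -3, -1], a₂ = [1, 1, -1], b₂ = [3, -3, 1].
Each slice is an integer combination of E₁ = a₁b₁ᵀ and E₂ = a₂b₂ᵀ: S₁ = 2·E₁ + 4·E₂, S₂ = 2·E₁ − 6·E₂, S₃ = −E₁ − 2·E₂; reading off coefficients, c₁ = [2, 2, -1] and c₂ = [4, -6, -2].
Hence T = [2, -1, 0] ⊗ [1, -3, -1] ⊗ [2, 2, -1] + [1, 1, -1] ⊗ [3, -3, 1] ⊗ [4, -6, -2], so rank(T) ≤ 2.
These bounds meet, so rank(T) = 2.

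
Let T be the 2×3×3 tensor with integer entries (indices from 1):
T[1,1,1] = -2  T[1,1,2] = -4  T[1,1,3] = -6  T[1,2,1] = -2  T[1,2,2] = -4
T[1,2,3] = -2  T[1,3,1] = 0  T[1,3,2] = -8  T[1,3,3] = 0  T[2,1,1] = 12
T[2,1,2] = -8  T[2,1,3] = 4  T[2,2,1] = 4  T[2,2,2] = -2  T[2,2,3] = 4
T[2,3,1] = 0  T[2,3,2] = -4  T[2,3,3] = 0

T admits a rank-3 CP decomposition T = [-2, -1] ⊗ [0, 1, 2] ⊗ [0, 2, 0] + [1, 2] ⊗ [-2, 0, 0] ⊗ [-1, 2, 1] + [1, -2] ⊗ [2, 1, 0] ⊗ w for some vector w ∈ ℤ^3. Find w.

Subtract the known terms from T to get the rank-1 residual R = [1, -2] ⊗ [2, 1, 0] ⊗ w, so R[i,j,k] = a[i]·b[j]·w[k]. Pick indices with nonzero a[1]·b[1] = (1)·(2) = 2. Only the fibre through (1,1,·) is needed: R[1,1,:] = T[1,1,:] − Σₗ aₗ[1]bₗ[1]cₗ = [-2, -4, -6] − (-2)·(0)·[0, 2, 0] − (1)·(-2)·[-1, 2, 1] = [-4, 0, -4]. Then w[k] = R[1,1,k] / 2 for each k, giving w = [-4, 0, -4] / 2 = [-2, 0, -2].

w = [-2, 0, -2]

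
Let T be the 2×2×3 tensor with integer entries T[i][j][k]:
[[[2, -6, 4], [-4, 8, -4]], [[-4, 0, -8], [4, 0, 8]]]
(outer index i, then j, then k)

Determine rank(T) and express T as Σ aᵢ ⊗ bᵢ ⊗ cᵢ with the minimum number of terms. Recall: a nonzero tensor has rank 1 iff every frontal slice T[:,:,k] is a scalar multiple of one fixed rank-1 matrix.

Lower bound: the mode-3 unfolding of T (rows indexed by k, columns by (i,j) = (0,0), (0,1), (1,0), (1,1)) is [[2, -4, -4, 4], [-6, 8, 0, 0], [4, -4, -8, 8]].
There the 3×3 minor on rows k ∈ {0, 1, 2}, columns (i,j) ∈ {(0,0), (0,1), (1,0)} is det [[2, -4, -4], [-6, 8, 0], [4, -4, -8]] = 96 ≠ 0, so this unfolding has rank ≥ 3; CP rank is at least every unfolding rank, so rank(T) ≥ 3. (Unfolding ranks only ever bound the CP rank from below — rank(T) can be strictly larger than all of them — so the matching upper bound has to come from an explicit 3-term decomposition.)
Upper bound: T is a sum of 3 rank-1 terms, T = [0, 1] ⊗ [1, -1] ⊗ [-4, -4, -4] + [1, -1] ⊗ [1, -1] ⊗ [0, -4, 4] + [1, 0] ⊗ [1, -2] ⊗ [2, -2, 0] (one valid choice — decompositions are not unique — normalised so each a, b is primitive with positive first nonzero entry; check it by expanding all entries), so rank(T) ≤ 3.
These bounds meet, so rank(T) = 3.
Check entry T[1,0,2] = -8: (1)·(1)·(-4) + (-1)·(1)·(4) + (0)·(1)·(0) = -8.

rank(T) = 3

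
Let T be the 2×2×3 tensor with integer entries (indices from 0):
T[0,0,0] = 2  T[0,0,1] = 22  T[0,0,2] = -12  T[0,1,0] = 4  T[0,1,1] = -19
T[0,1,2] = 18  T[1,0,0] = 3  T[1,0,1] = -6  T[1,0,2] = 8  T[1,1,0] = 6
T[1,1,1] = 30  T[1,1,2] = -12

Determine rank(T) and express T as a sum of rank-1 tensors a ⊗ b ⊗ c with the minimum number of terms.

Lower bound: the mode-3 unfolding of T (rows indexed by k, columns by (i,j) = (0,0), (0,1), (1,0), (1,1)) is [[2, 4, 3, 6], [22, -19, -6, 30], [-12, 18, 8, -12]].
There the 2×2 minor on rows k ∈ {0, 1}, columns (i,j) ∈ {(0,0), (0,1)} is det [[2, 4], [22, -19]] = -126 ≠ 0, so this unfolding has rank ≥ 2; CP rank is at least every unfolding rank, so rank(T) ≥ 2. (This is only a lower bound: in general the CP rank may exceed every unfolding rank, so we still need to exhibit 2 rank-1 terms summing to T.)
Upper bound — finding two terms. Write S_k = T[:,:,k] for the frontal slices: S₀ = [[2, 4], [3, 6]], S₁ = [[22, -19], [-6, 30]], S₂ = [[-12, 18], [8, -12]].
If T = a₁ ⊗ b₁ ⊗ c₁ + a₂ ⊗ b₂ ⊗ c₂ then each S_k = c₁[k]·a₁b₁ᵀ + c₂[k]·a₂b₂ᵀ. S₀ and S₁ are linearly independent, so a₁b₁ᵀ and a₂b₂ᵀ must span the same plane of matrices: they are the rank-1 matrices of the form x·S₀ + y·S₁.
det(x·S₀ + y·S₁) is 273·xy + 546·y² = 273·(x + 2·y)(y), vanishing at (x:y) = (2:-1) and (1:0).
M₁ = 2·S₀ − S₁ = [[-18, 27], [12, -18]] = (-3)·[3, -2][2, -3]ᵀ and M₂ = S₀ = [[2, 4], [3, 6]] = [2, 3][1, 2]ᵀ, so take a₁ = [3, -2], b₁ = [2, -3], a₂ = [2, 3], b₂ = [1, 2].
Each slice is an integer combination of E₁ = a₁b₁ᵀ and E₂ = a₂b₂ᵀ: S₀ = E₂, S₁ = 3·E₁ + 2·E₂, S₂ = −2·E₁; reading off coefficients, c₁ = [0, 3, -2] and c₂ = [1, 2, 0].
Hence T = [3, -2] ⊗ [2, -3] ⊗ [0, 3, -2] + [2, 3] ⊗ [1, 2] ⊗ [1, 2, 0], so rank(T) ≤ 2.
These bounds meet, so rank(T) = 2.

rank(T) = 2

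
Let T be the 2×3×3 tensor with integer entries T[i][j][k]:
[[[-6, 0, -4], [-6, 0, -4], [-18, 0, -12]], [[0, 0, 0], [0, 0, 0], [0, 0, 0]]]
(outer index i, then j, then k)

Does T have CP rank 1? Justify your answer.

Yes

If T = a ∘ b ∘ c then every fibre of T is a multiple of the corresponding factor, so read the factors off the fibres through the nonzero entry T[0,0,0] = -6.
The mode-1 fibre T[:,0,0] = [-6, 0] gives a = [1, 0] (primitive direction); the mode-2 fibre T[0,:,0] = [-6, -6, -18] gives b = [1, 1, 3]; then c[k] = T[0,0,k] / (a[0]·b[0]) = [-6, 0, -4] / 1 = [-6, 0, -4].
Expanding [1, 0] ∘ [1, 1, 3] ∘ [-6, 0, -4] reproduces all 18 entries of T, so T = [1, 0] ∘ [1, 1, 3] ∘ [-6, 0, -4] and rank(T) ≤ 1.
Equivalently every frontal slice T[:,:,k] is c[k] times the rank-1 matrix [1, 0] ∘ [1, 1, 3]. So T has rank 1 (it is nonzero).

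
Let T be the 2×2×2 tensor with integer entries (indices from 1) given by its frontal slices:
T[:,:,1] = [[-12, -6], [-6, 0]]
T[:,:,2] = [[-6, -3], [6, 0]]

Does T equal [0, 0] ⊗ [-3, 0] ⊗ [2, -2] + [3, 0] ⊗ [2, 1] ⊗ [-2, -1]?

No

Reconstruct entry (2,1,1) from the claimed factors: Σₗ aₗ[2]bₗ[1]cₗ[1] = (0)·(-3)·(2) + (0)·(2)·(-2) = 0, but T[2,1,1] = -6. The claim is false.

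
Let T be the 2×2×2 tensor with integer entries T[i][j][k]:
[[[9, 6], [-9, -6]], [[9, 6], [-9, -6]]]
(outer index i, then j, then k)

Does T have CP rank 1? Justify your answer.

If T = a (x) b (x) c then every fibre of T is a multiple of the corresponding factor, so read the factors off the fibres through the nonzero entry T[0,0,0] = 9.
The mode-1 fibre T[:,0,0] = [9, 9] gives a = [1, 1] (primitive direction); the mode-2 fibre T[0,:,0] = [9, -9] gives b = [1, -1]; then c[k] = T[0,0,k] / (a[0]·b[0]) = [9, 6] / 1 = [9, 6].
Expanding [1, 1] (x) [1, -1] (x) [9, 6] reproduces all 8 entries of T, so T = [1, 1] (x) [1, -1] (x) [9, 6] and rank(T) ≤ 1.
Equivalently every frontal slice T[:,:,k] is c[k] times the rank-1 matrix [1, 1] (x) [1, -1]. So T has rank 1 (it is nonzero).

Yes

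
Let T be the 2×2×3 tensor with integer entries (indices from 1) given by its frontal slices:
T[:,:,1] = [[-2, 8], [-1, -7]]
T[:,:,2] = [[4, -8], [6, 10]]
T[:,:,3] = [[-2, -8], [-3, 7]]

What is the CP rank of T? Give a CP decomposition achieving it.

Lower bound: in the mode-3 unfolding of T (rows indexed by k, columns by (i,j)) the 3×3 minor on rows k ∈ {1, 2, 3}, columns (i,j) ∈ {(1,1), (1,2), (2,1)} is det [[-2, 8, -1], [4, -8, 6], [-2, -8, -3]] = -96 ≠ 0, so that unfolding has rank ≥ 3 and hence rank(T) ≥ 3 (CP rank is at least every unfolding rank, though it can be larger).
Upper bound: T is a sum of 3 rank-1 terms, T = [0, 1] ⊗ [1, 1] ⊗ [1, 2, -1] + [1, -1] ⊗ [0, 1] ⊗ [8, -8, -8] + [1, 1] ⊗ [1, 0] ⊗ [-2, 4, -2] (written with every a and b primitive with positive leading entry and the scale carried by c; CP decompositions are not unique, and this one is verified by expanding entrywise), so rank(T) ≤ 3.
These bounds meet, so rank(T) = 3.

rank(T) = 3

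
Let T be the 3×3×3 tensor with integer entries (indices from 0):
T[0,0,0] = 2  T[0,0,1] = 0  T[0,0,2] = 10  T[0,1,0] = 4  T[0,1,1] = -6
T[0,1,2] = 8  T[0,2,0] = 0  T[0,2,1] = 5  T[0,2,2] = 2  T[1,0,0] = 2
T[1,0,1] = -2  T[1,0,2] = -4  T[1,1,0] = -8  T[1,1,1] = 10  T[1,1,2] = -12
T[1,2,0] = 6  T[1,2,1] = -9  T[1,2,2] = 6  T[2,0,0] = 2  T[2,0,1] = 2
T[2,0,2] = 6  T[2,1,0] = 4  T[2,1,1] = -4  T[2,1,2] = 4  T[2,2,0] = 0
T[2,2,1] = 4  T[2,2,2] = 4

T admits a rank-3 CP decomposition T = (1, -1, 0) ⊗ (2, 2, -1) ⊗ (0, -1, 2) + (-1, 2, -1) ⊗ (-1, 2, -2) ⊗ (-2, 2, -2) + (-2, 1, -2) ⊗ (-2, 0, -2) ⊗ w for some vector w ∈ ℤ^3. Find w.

w = (1, 0, 2)

Subtract the known terms from T to get the rank-1 residual R = (-2, 1, -2) ⊗ (-2, 0, -2) ⊗ w, so R[i,j,k] = a[i]·b[j]·w[k]. Pick indices with nonzero a[0]·b[0] = (-2)·(-2) = 4. Only the fibre through (0,0,·) is needed: R[0,0,:] = T[0,0,:] − Σₗ aₗ[0]bₗ[0]cₗ = [2, 0, 10] − (1)·(2)·(0, -1, 2) − (-1)·(-1)·(-2, 2, -2) = [4, 0, 8]. Then w[k] = R[0,0,k] / 4 for each k, giving w = [4, 0, 8] / 4 = (1, 0, 2).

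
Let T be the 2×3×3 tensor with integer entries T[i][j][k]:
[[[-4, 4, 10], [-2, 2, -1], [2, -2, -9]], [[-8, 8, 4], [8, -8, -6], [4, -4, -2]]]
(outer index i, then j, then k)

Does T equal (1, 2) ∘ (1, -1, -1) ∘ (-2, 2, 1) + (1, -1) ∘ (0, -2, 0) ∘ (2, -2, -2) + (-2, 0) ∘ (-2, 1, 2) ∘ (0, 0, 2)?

Reconstruct entry (0,0,0) from the claimed factors: Σₗ aₗ[0]bₗ[0]cₗ[0] = (1)·(1)·(-2) + (1)·(0)·(2) + (-2)·(-2)·(0) = -2, but T[0,0,0] = -4. The claim is false.

No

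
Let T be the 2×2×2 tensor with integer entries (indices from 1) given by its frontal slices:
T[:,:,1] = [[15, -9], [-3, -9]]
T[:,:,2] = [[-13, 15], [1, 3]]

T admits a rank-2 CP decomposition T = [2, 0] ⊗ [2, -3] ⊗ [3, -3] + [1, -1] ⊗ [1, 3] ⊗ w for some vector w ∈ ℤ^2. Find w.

Subtract the known terms from T to get the rank-1 residual R = [1, -1] ⊗ [1, 3] ⊗ w, so R[i,j,k] = a[i]·b[j]·w[k]. Pick indices with nonzero a[1]·b[1] = (1)·(1) = 1. Only the fibre through (1,1,·) is needed: R[1,1,:] = T[1,1,:] − Σₗ aₗ[1]bₗ[1]cₗ = [15, -13] − (2)·(2)·[3, -3] = [3, -1]. Then w[k] = R[1,1,k] / 1 for each k, giving w = [3, -1] / 1 = [3, -1].

w = [3, -1]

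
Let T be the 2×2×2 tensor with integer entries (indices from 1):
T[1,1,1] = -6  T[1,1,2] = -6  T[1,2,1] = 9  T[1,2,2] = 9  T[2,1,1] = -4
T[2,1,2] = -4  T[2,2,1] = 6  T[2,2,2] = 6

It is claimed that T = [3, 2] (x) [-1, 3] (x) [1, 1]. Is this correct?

No

Reconstruct entry (1,1,1) from the claimed factors: Σₗ aₗ[1]bₗ[1]cₗ[1] = (3)·(-1)·(1) = -3, but T[1,1,1] = -6. The claim is false.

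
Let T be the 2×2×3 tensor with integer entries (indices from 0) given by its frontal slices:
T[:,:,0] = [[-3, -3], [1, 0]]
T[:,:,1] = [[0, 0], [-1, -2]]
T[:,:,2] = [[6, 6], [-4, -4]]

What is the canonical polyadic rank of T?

Lower bound: the mode-1 unfolding of T (rows indexed by i, columns by (j,k) = (0,0), (0,1), (0,2), (1,0), (1,1), (1,2)) is [[-3, 0, 6, -3, 0, 6], [1, -1, -4, 0, -2, -4]].
There the 2×2 minor on rows i ∈ {0, 1}, columns (j,k) ∈ {(0,0), (0,1)} is det [[-3, 0], [1, -1]] = 3 ≠ 0, so this unfolding has rank ≥ 2; CP rank is at least every unfolding rank, so rank(T) ≥ 2. (This is only a lower bound: in general the CP rank may exceed every unfolding rank, so we still need to exhibit 2 rank-1 terms summing to T.)
Upper bound — finding two terms. Write S_k = T[:,:,k] for the frontal slices: S₀ = [[-3, -3], [1, 0]], S₁ = [[0, 0], [-1, -2]], S₂ = [[6, 6], [-4, -4]].
If T = a₁ (x) b₁ (x) c₁ + a₂ (x) b₂ (x) c₂ then each S_k = c₁[k]·a₁b₁ᵀ + c₂[k]·a₂b₂ᵀ. S₀ and S₁ are linearly independent, so a₁b₁ᵀ and a₂b₂ᵀ must span the same plane of matrices: they are the rank-1 matrices of the form x·S₀ + y·S₁.
det(x·S₀ + y·S₁) is 3·x² + 3·xy = 3·(x + y)(x), vanishing at (x:y) = (1:-1) and (0:1).
M₁ = S₀ − S₁ = [[-3, -3], [2, 2]] = −[3, -2][1, 1]ᵀ and M₂ = S₁ = [[0, 0], [-1, -2]] = −[0, 1][1, 2]ᵀ, so take a₁ = [3, -2], b₁ = [1, 1], a₂ = [0, 1], b₂ = [1, 2].
Each slice is an integer combination of E₁ = a₁b₁ᵀ and E₂ = a₂b₂ᵀ: S₀ = −E₁ − E₂, S₁ = −E₂, S₂ = 2·E₁; reading off coefficients, c₁ = [-1, 0, 2] and c₂ = [-1, -1, 0].
Hence T = [3, -2] (x) [1, 1] (x) [-1, 0, 2] + [0, 1] (x) [1, 2] (x) [-1, -1, 0], so rank(T) ≤ 2.
These bounds meet, so rank(T) = 2.
Check entry T[1,0,1] = -1: (-2)·(1)·(0) + (1)·(1)·(-1) = -1.

2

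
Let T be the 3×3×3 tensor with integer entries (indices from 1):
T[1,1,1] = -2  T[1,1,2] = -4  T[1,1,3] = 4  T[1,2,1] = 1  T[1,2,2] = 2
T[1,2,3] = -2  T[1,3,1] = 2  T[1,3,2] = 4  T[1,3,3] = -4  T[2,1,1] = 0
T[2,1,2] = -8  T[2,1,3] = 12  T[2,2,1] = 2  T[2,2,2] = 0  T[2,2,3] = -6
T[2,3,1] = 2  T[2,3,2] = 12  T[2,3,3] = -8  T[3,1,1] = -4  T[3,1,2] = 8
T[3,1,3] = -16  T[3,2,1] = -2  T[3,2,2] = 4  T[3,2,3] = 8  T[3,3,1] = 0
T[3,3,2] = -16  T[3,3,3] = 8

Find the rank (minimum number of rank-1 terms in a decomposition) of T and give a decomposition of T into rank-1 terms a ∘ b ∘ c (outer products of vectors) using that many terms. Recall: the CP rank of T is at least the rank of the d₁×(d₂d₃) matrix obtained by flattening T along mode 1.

Lower bound: the mode-2 unfolding of T (rows indexed by j, columns by (i,k) = (1,1), (1,2), (1,3), (2,1), (2,2), (2,3), (3,1), (3,2), (3,3)) is [[-2, -4, 4, 0, -8, 12, -4, 8, -16], [1, 2, -2, 2, 0, -6, -2, 4, 8], [2, 4, -4, 2, 12, -8, 0, -16, 8]].
There the 3×3 minor on rows j ∈ {1, 2, 3}, columns (i,k) ∈ {(1,1), (2,1), (2,2)} is det [[-2, 0, -8], [1, 2, 0], [2, 2, 12]] = -32 ≠ 0, so this unfolding has rank ≥ 3; CP rank is at least every unfolding rank, so rank(T) ≥ 3. (Unfolding ranks only ever bound the CP rank from below — rank(T) can be strictly larger than all of them — so the matching upper bound has to come from an explicit 3-term decomposition.)
Upper bound: T is a sum of 3 rank-1 terms, T = [0, 1, -2] ∘ [0, 1, -1] ∘ [4, -4, 2] + [0, 1, -2] ∘ [2, -2, 1] ∘ [2, 0, 2] + [1, 2, -2] ∘ [2, -1, -2] ∘ [-1, -2, 2] (one valid choice — decompositions are not unique — normalised so each a, b is primitive with positive first nonzero entry; check it by expanding all entries), so rank(T) ≤ 3.
These bounds meet, so rank(T) = 3.

rank(T) = 3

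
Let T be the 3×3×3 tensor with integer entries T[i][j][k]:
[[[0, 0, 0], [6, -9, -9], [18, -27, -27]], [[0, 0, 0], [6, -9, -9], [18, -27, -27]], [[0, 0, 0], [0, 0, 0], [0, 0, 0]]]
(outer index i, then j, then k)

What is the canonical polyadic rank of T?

1

Lower bound: T ≠ 0 (e.g. T[0,1,0] = 6), so rank(T) ≥ 1.
Upper bound: the mode-1 fibre T[:,1,0] = [6, 6, 0] gives a = [1, 1, 0] (primitive direction); the mode-2 fibre T[0,:,0] = [0, 6, 18] gives b = [0, 1, 3]; then c[k] = T[0,1,k] / (a[0]·b[1]) = [6, -9, -9] / 1 = [6, -9, -9].
Expanding [1, 1, 0] ⊗ [0, 1, 3] ⊗ [6, -9, -9] reproduces all 27 entries of T, so T = [1, 1, 0] ⊗ [0, 1, 3] ⊗ [6, -9, -9] and rank(T) ≤ 1.
These bounds meet, so rank(T) = 1.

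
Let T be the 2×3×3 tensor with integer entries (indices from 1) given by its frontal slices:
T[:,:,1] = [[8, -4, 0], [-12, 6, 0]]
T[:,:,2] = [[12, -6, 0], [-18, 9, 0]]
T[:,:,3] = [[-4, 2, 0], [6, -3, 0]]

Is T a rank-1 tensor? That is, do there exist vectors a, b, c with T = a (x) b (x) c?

Yes

If T = a (x) b (x) c then every fibre of T is a multiple of the corresponding factor, so read the factors off the fibres through the nonzero entry T[1,1,1] = 8.
The mode-1 fibre T[:,1,1] = [8, -12] gives a = [2, -3] (primitive direction); the mode-2 fibre T[1,:,1] = [8, -4, 0] gives b = [2, -1, 0]; then c[k] = T[1,1,k] / (a[1]·b[1]) = [8, 12, -4] / 4 = [2, 3, -1].
Expanding [2, -3] (x) [2, -1, 0] (x) [2, 3, -1] reproduces all 18 entries of T, so T = [2, -3] (x) [2, -1, 0] (x) [2, 3, -1] and rank(T) ≤ 1.
Equivalently every frontal slice T[:,:,k] is c[k] times the rank-1 matrix [2, -3] (x) [2, -1, 0]. So T has rank 1 (it is nonzero).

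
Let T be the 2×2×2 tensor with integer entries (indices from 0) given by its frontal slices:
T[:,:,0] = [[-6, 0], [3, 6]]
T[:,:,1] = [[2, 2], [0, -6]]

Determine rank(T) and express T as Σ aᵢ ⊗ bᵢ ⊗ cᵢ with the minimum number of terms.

rank(T) = 2

Lower bound: the mode-2 unfolding of T (rows indexed by j, columns by (i,k) = (0,0), (0,1), (1,0), (1,1)) is [[-6, 2, 3, 0], [0, 2, 6, -6]].
There the 2×2 minor on rows j ∈ {0, 1}, columns (i,k) ∈ {(0,0), (0,1)} is det [[-6, 2], [0, 2]] = -12 ≠ 0, so this unfolding has rank ≥ 2; CP rank is at least every unfolding rank, so rank(T) ≥ 2. (Unfolding ranks only ever bound the CP rank from below — rank(T) can be strictly larger than all of them — so the matching upper bound has to come from an explicit 2-term decomposition.)
Upper bound — finding two terms. Write S_k = T[:,:,k] for the frontal slices: S₀ = [[-6, 0], [3, 6]], S₁ = [[2, 2], [0, -6]].
If T = a₁ ⊗ b₁ ⊗ c₁ + a₂ ⊗ b₂ ⊗ c₂ then each S_k = c₁[k]·a₁b₁ᵀ + c₂[k]·a₂b₂ᵀ. S₀ and S₁ are linearly independent, so a₁b₁ᵀ and a₂b₂ᵀ must span the same plane of matrices: they are the rank-1 matrices of the form x·S₀ + y·S₁.
det(x·S₀ + y·S₁) is −36·x² + 42·xy − 12·y² = (-6)·(3·x − 2·y)(2·x − y), vanishing at (x:y) = (2:3) and (1:2).
M₁ = 2·S₀ + 3·S₁ = [[-6, 6], [6, -6]] = (-6)·[1, -1][1, -1]ᵀ and M₂ = S₀ + 2·S₁ = [[-2, 4], [3, -6]] = −[2, -3][1, -2]ᵀ, so take a₁ = [1, -1], b₁ = [1, -1], a₂ = [2, -3], b₂ = [1, -2].
Each slice is an integer combination of E₁ = a₁b₁ᵀ and E₂ = a₂b₂ᵀ: S₀ = −12·E₁ + 3·E₂, S₁ = 6·E₁ − 2·E₂; reading off coefficients, c₁ = [-12, 6] and c₂ = [3, -2].
Hence T = [1, -1] ⊗ [1, -1] ⊗ [-12, 6] + [2, -3] ⊗ [1, -2] ⊗ [3, -2], so rank(T) ≤ 2.
These bounds meet, so rank(T) = 2.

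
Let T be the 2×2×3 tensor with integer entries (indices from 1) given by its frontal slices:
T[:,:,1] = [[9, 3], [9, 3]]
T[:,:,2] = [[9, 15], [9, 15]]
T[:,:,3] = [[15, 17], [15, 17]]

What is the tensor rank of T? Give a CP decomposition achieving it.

Lower bound: the mode-3 unfolding of T (rows indexed by k, columns by (i,j) = (1,1), (1,2), (2,1), (2,2)) is [[9, 3, 9, 3], [9, 15, 9, 15], [15, 17, 15, 17]].
There the 2×2 minor on rows k ∈ {1, 2}, columns (i,j) ∈ {(1,1), (1,2)} is det [[9, 3], [9, 15]] = 108 ≠ 0, so this unfolding has rank ≥ 2; CP rank is at least every unfolding rank, so rank(T) ≥ 2. (This is only a lower bound: in general the CP rank may exceed every unfolding rank, so we still need to exhibit 2 rank-1 terms summing to T.)
Upper bound — finding two terms. Every mode-1 slice of T is a multiple of one matrix: T[i,:,:] = a[i]·M with a = (1, 1) and M = [[9, 9, 15], [3, 15, 17]] (rows indexed by j, columns by k). So it suffices to write M as a sum of two rank-1 matrices.
Splitting M by its rows (j = 1, 2), M = (1, 0)(9, 9, 15)ᵀ + (0, 1)(3, 15, 17)ᵀ.
Hence T = (1, 1) ⊗ (1, 0) ⊗ (9, 9, 15) + (1, 1) ⊗ (0, 1) ⊗ (3, 15, 17), so rank(T) ≤ 2.
These bounds meet, so rank(T) = 2.
Check entry T[2,2,1] = 3: (1)·(0)·(9) + (1)·(1)·(3) = 3.

rank(T) = 2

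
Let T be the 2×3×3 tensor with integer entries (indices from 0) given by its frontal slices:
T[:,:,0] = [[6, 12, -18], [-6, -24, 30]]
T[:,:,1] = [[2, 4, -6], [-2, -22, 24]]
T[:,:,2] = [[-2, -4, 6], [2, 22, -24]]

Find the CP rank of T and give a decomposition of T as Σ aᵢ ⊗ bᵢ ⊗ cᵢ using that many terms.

rank(T) = 2

Lower bound: the mode-2 unfolding of T (rows indexed by j, columns by (i,k) = (0,0), (0,1), (0,2), (1,0), (1,1), (1,2)) is [[6, 2, -2, -6, -2, 2], [12, 4, -4, -24, -22, 22], [-18, -6, 6, 30, 24, -24]].
There the 2×2 minor on rows j ∈ {0, 1}, columns (i,k) ∈ {(0,0), (1,0)} is det [[6, -6], [12, -24]] = -72 ≠ 0, so this unfolding has rank ≥ 2; CP rank is at least every unfolding rank, so rank(T) ≥ 2. (Flattening ranks never certify an upper bound on CP rank; for that we must actually write T with 2 rank-1 terms.)
Upper bound — finding two terms. Write S_k = T[:,:,k] for the frontal slices: S₀ = [[6, 12, -18], [-6, -24, 30]], S₁ = [[2, 4, -6], [-2, -22, 24]], S₂ = [[-2, -4, 6], [2, 22, -24]].
If T = a₁ ⊗ b₁ ⊗ c₁ + a₂ ⊗ b₂ ⊗ c₂ then each S_k = c₁[k]·a₁b₁ᵀ + c₂[k]·a₂b₂ᵀ. S₀ and S₁ are linearly independent, so a₁b₁ᵀ and a₂b₂ᵀ must span the same plane of matrices: they are the rank-1 matrices of the form x·S₀ + y·S₁.
The 2×2 minor of x·S₀ + y·S₁ on rows {0,1}, columns {0,1} is −72·x² − 132·xy − 36·y² = (-12)·(2·x + 3·y)(3·x + y), vanishing at (x:y) = (3:-2) and (1:-3).
M₁ = 3·S₀ − 2·S₁ = [[14, 28, -42], [-14, -28, 42]] = 14·(1, -1)(1, 2, -3)ᵀ and M₂ = S₀ − 3·S₁ = [[0, 0, 0], [0, 42, -42]] = 42·(0, 1)(0, 1, -1)ᵀ, so take a₁ = (1, -1), b₁ = (1, 2, -3), a₂ = (0, 1), b₂ = (0, 1, -1).
Each slice is an integer combination of E₁ = a₁b₁ᵀ and E₂ = a₂b₂ᵀ: S₀ = 6·E₁ − 12·E₂, S₁ = 2·E₁ − 18·E₂, S₂ = −2·E₁ + 18·E₂; reading off coefficients, c₁ = (6, 2, -2) and c₂ = (-12, -18, 18).
Hence T = (1, -1) ⊗ (1, 2, -3) ⊗ (6, 2, -2) + (0, 1) ⊗ (0, 1, -1) ⊗ (-12, -18, 18), so rank(T) ≤ 2.
These bounds meet, so rank(T) = 2.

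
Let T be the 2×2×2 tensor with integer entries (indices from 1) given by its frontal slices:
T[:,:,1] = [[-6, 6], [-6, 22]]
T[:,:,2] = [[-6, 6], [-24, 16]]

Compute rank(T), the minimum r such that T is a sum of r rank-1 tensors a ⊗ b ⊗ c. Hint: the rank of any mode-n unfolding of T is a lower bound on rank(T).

Lower bound: the mode-1 unfolding of T (rows indexed by i, columns by (j,k) = (1,1), (1,2), (2,1), (2,2)) is [[-6, -6, 6, 6], [-6, -24, 22, 16]].
There the 2×2 minor on rows i ∈ {1, 2}, columns (j,k) ∈ {(1,1), (1,2)} is det [[-6, -6], [-6, -24]] = 108 ≠ 0, so this unfolding has rank ≥ 2; CP rank is at least every unfolding rank, so rank(T) ≥ 2. (Flattening ranks never certify an upper bound on CP rank; for that we must actually write T with 2 rank-1 terms.)
Upper bound — finding two terms. Write S_k = T[:,:,k] for the frontal slices: S₁ = [[-6, 6], [-6, 22]], S₂ = [[-6, 6], [-24, 16]].
If T = a₁ ⊗ b₁ ⊗ c₁ + a₂ ⊗ b₂ ⊗ c₂ then each S_k = c₁[k]·a₁b₁ᵀ + c₂[k]·a₂b₂ᵀ. S₁ and S₂ are linearly independent, so a₁b₁ᵀ and a₂b₂ᵀ must span the same plane of matrices: they are the rank-1 matrices of the form x·S₁ + y·S₂.
det(x·S₁ + y·S₂) is −96·x² − 48·xy + 48·y² = (-48)·(2·x − y)(x + y), vanishing at (x:y) = (1:2) and (1:-1).
M₁ = S₁ + 2·S₂ = [[-18, 18], [-54, 54]] = (-18)·[1, 3][1, -1]ᵀ and M₂ = S₁ − S₂ = [[0, 0], [18, 6]] = 6·[0, 1][3, 1]ᵀ, so take a₁ = [1, 3], b₁ = [1, -1], a₂ = [0, 1], b₂ = [3, 1].
Each slice is an integer combination of E₁ = a₁b₁ᵀ and E₂ = a₂b₂ᵀ: S₁ = −6·E₁ + 4·E₂, S₂ = −6·E₁ − 2·E₂; reading off coefficients, c₁ = [-6, -6] and c₂ = [4, -2].
Hence T = [1, 3] ⊗ [1, -1] ⊗ [-6, -6] + [0, 1] ⊗ [3, 1] ⊗ [4, -2], so rank(T) ≤ 2.
These bounds meet, so rank(T) = 2.

2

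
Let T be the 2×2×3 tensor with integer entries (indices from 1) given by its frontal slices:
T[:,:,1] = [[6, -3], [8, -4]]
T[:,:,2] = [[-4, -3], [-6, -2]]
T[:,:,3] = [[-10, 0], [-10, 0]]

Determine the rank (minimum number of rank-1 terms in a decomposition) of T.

3

Lower bound: the mode-3 unfolding of T (rows indexed by k, columns by (i,j) = (1,1), (1,2), (2,1), (2,2)) is [[6, -3, 8, -4], [-4, -3, -6, -2], [-10, 0, -10, 0]].
There the 3×3 minor on rows k ∈ {1, 2, 3}, columns (i,j) ∈ {(1,1), (1,2), (2,1)} is det [[6, -3, 8], [-4, -3, -6], [-10, 0, -10]] = -120 ≠ 0, so this unfolding has rank ≥ 3; CP rank is at least every unfolding rank, so rank(T) ≥ 3. (Flattening ranks never certify an upper bound on CP rank; for that we must actually write T with 3 rank-1 terms.)
Upper bound: T is a sum of 3 rank-1 terms, T = [1, 0] ⊗ [2, -1] ⊗ [1, 0, -2] + [1, 1] ⊗ [1, 2] ⊗ [0, -2, -2] + [1, 2] ⊗ [2, -1] ⊗ [2, -1, -2] (written with every a and b primitive with positive leading entry and the scale carried by c; CP decompositions are not unique, and this one is verified by expanding entrywise), so rank(T) ≤ 3.
These bounds meet, so rank(T) = 3.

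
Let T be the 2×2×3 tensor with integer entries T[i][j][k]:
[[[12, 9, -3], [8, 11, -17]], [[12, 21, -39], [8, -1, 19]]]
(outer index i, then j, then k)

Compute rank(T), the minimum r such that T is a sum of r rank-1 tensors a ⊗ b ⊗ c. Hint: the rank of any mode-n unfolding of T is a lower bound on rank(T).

Lower bound: the mode-2 unfolding of T (rows indexed by j, columns by (i,k) = (0,0), (0,1), (0,2), (1,0), (1,1), (1,2)) is [[12, 9, -3, 12, 21, -39], [8, 11, -17, 8, -1, 19]].
There the 2×2 minor on rows j ∈ {0, 1}, columns (i,k) ∈ {(0,0), (0,1)} is det [[12, 9], [8, 11]] = 60 ≠ 0, so this unfolding has rank ≥ 2; CP rank is at least every unfolding rank, so rank(T) ≥ 2. (Unfolding ranks only ever bound the CP rank from below — rank(T) can be strictly larger than all of them — so the matching upper bound has to come from an explicit 2-term decomposition.)
Upper bound — finding two terms. Write S_k = T[:,:,k] for the frontal slices: S₀ = [[12, 8], [12, 8]], S₁ = [[9, 11], [21, -1]], S₂ = [[-3, -17], [-39, 19]].
If T = a₁ ⊗ b₁ ⊗ c₁ + a₂ ⊗ b₂ ⊗ c₂ then each S_k = c₁[k]·a₁b₁ᵀ + c₂[k]·a₂b₂ᵀ. S₀ and S₁ are linearly independent, so a₁b₁ᵀ and a₂b₂ᵀ must span the same plane of matrices: they are the rank-1 matrices of the form x·S₀ + y·S₁.
det(x·S₀ + y·S₁) is −240·xy − 240·y² = (-240)·(y)(x + y), vanishing at (x:y) = (1:0) and (1:-1).
M₁ = S₀ = [[12, 8], [12, 8]] = 4·(1, 1)(3, 2)ᵀ and M₂ = S₀ − S₁ = [[3, -3], [-9, 9]] = 3·(1, -3)(1, -1)ᵀ, so take a₁ = (1, 1), b₁ = (3, 2), a₂ = (1, -3), b₂ = (1, -1).
Each slice is an integer combination of E₁ = a₁b₁ᵀ and E₂ = a₂b₂ᵀ: S₀ = 4·E₁, S₁ = 4·E₁ − 3·E₂, S₂ = −4·E₁ + 9·E₂; reading off coefficients, c₁ = (4, 4, -4) and c₂ = (0, -3, 9).
Hence T = (1, 1) ⊗ (3, 2) ⊗ (4, 4, -4) + (1, -3) ⊗ (1, -1) ⊗ (0, -3, 9), so rank(T) ≤ 2.
These bounds meet, so rank(T) = 2.

2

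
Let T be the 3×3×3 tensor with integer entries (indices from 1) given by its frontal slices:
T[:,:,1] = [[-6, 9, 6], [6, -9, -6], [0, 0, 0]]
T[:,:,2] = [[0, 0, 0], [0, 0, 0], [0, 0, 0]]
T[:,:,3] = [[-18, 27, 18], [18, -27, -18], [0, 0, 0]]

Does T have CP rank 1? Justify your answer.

The mode-1 fibre T[:,1,1] = [-6, 6, 0] gives a = (1, -1, 0) (primitive direction); the mode-2 fibre T[1,:,1] = [-6, 9, 6] gives b = (2, -3, -2); then c[k] = T[1,1,k] / (a[1]·b[1]) = [-6, 0, -18] / 2 = (-3, 0, -9).
Expanding (1, -1, 0) ⊗ (2, -3, -2) ⊗ (-3, 0, -9) reproduces all 27 entries of T, so T = (1, -1, 0) ⊗ (2, -3, -2) ⊗ (-3, 0, -9) and rank(T) ≤ 1.
Equivalently every frontal slice T[:,:,k] is c[k] times the rank-1 matrix (1, -1, 0) ⊗ (2, -3, -2). So T has rank 1 (it is nonzero).

Yes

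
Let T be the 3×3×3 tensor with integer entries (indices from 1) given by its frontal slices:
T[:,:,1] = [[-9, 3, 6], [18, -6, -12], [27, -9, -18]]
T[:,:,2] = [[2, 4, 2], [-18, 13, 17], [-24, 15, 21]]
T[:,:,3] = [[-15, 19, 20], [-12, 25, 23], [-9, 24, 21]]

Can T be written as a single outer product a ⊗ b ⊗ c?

The mode-1 unfolding of T (rows indexed by i, columns by (j,k) = (1,1), (1,2), (1,3), (2,1), (2,2), (2,3), (3,1), (3,2), (3,3)) is [[-9, 2, -15, 3, 4, 19, 6, 2, 20], [18, -18, -12, -6, 13, 25, -12, 17, 23], [27, -24, -9, -9, 15, 24, -18, 21, 21]].
There the 2×2 minor on rows i ∈ {1, 2}, columns (j,k) ∈ {(1,1), (1,2)} is det [[-9, 2], [18, -18]] = 126 ≠ 0, so this unfolding has rank ≥ 2; CP rank is at least every unfolding rank, so rank(T) ≥ 2.
In particular rank(T) ≥ 2 > 1, so T is not rank-1.

No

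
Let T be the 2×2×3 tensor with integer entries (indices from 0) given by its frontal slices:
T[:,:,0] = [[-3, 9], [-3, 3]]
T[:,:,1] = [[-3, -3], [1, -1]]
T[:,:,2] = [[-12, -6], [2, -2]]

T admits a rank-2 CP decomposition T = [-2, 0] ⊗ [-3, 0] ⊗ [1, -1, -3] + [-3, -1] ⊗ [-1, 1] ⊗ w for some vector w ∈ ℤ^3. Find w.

Subtract the known terms from T to get the rank-1 residual R = [-3, -1] ⊗ [-1, 1] ⊗ w, so R[i,j,k] = a[i]·b[j]·w[k]. Pick indices with nonzero a[0]·b[0] = (-3)·(-1) = 3. Only the fibre through (0,0,·) is needed: R[0,0,:] = T[0,0,:] − Σₗ aₗ[0]bₗ[0]cₗ = [-3, -3, -12] − (-2)·(-3)·[1, -1, -3] = [-9, 3, 6]. Then w[k] = R[0,0,k] / 3 for each k, giving w = [-9, 3, 6] / 3 = [-3, 1, 2].

w = [-3, 1, 2]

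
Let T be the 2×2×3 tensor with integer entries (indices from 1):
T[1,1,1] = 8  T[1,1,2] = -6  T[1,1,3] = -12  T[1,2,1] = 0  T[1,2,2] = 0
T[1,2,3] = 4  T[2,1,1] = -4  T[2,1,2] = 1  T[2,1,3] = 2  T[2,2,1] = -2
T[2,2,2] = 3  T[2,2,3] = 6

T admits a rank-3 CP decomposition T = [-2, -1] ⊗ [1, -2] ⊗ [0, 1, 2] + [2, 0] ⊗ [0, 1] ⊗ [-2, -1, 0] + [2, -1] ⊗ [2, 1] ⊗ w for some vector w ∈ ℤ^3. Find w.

w = [2, -1, -2]

Subtract the known terms from T to get the rank-1 residual R = [2, -1] ⊗ [2, 1] ⊗ w, so R[i,j,k] = a[i]·b[j]·w[k]. Pick indices with nonzero a[1]·b[1] = (2)·(2) = 4. Only the fibre through (1,1,·) is needed: R[1,1,:] = T[1,1,:] − Σₗ aₗ[1]bₗ[1]cₗ = [8, -6, -12] − (-2)·(1)·[0, 1, 2] − (2)·(0)·[-2, -1, 0] = [8, -4, -8]. Then w[k] = R[1,1,k] / 4 for each k, giving w = [8, -4, -8] / 4 = [2, -1, -2].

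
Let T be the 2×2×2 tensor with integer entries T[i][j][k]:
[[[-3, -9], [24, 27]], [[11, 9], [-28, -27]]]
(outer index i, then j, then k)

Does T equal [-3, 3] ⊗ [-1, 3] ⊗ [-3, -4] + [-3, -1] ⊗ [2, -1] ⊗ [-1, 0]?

No

Reconstruct entry (0,0,1) from the claimed factors: Σₗ aₗ[0]bₗ[0]cₗ[1] = (-3)·(-1)·(-4) + (-3)·(2)·(0) = -12, but T[0,0,1] = -9. The claim is false.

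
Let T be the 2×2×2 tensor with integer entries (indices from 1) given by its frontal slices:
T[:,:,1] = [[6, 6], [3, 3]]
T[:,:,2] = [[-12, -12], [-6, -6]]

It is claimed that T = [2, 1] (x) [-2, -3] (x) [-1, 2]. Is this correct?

Reconstruct entry (1,1,1) from the claimed factors: Σₗ aₗ[1]bₗ[1]cₗ[1] = (2)·(-2)·(-1) = 4, but T[1,1,1] = 6. The claim is false.

No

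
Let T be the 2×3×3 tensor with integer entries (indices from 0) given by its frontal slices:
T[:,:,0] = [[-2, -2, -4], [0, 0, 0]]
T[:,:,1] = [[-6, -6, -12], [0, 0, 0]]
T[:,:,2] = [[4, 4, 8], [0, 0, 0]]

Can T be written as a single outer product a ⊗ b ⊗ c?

Yes

The mode-1 fibre T[:,0,0] = [-2, 0] gives a = [1, 0] (primitive direction); the mode-2 fibre T[0,:,0] = [-2, -2, -4] gives b = [1, 1, 2]; then c[k] = T[0,0,k] / (a[0]·b[0]) = [-2, -6, 4] / 1 = [-2, -6, 4].
Expanding [1, 0] ⊗ [1, 1, 2] ⊗ [-2, -6, 4] reproduces all 18 entries of T, so T = [1, 0] ⊗ [1, 1, 2] ⊗ [-2, -6, 4] and rank(T) ≤ 1.
Equivalently every frontal slice T[:,:,k] is c[k] times the rank-1 matrix [1, 0] ⊗ [1, 1, 2]. So T has rank 1 (it is nonzero).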